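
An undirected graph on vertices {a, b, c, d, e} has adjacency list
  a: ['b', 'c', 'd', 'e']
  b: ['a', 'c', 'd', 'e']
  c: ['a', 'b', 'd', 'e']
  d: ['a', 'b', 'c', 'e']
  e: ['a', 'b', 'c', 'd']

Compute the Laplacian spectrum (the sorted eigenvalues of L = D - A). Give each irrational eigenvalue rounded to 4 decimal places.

Each diagonal entry of L is the vertex degree and each off-diagonal entry is -1 where an edge is present, 0 otherwise; in the order [a, b, c, d, e] the diagonal is [4, 4, 4, 4, 4]. Diagonalising L (or applying a numerical eigensolver to the 5x5 matrix) gives the spectrum above. The single zero eigenvalue shows the graph is connected. The eigenvalues sum to 20, which equals trace(L) = 2|E|.

[0, 5, 5, 5, 5]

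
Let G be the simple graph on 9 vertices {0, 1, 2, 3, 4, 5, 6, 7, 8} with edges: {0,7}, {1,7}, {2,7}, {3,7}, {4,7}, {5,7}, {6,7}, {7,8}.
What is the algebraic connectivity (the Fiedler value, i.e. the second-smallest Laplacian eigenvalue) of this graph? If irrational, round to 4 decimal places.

Reading degrees in the order [0, 1, 2, 3, 4, 5, 6, 7, 8] gives [1, 1, 1, 1, 1, 1, 1, 8, 1]; set D = diag(1, 1, 1, 1, 1, 1, 1, 8, 1) and form L = D - A. Computing the eigenvalues of L and sorting gives [0, 1, 1, 1, 1, 1, 1, 1, 9]. The Fiedler value lambda_2 = 1 is strictly positive, so the graph is connected. The largest eigenvalue, 9, is at most the vertex count 9.

1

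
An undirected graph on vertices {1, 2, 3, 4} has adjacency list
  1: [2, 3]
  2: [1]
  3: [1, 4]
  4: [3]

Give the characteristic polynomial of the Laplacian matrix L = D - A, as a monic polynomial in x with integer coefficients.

x^4 - 6x^3 + 10x^2 - 4x

Each diagonal entry of L is the vertex degree and each off-diagonal entry is -1 where an edge is present, 0 otherwise; in the order [1, 2, 3, 4] the diagonal is [2, 1, 2, 1]. L has integer entries, so p(x) = det(xI - L) has integer coefficients. Expanding the determinant yields x^4 - 6x^3 + 10x^2 - 4x. Since p(0) = det(-L) = 0, x divides p(x). By the matrix-tree theorem the graph has (1/4) * product of the nonzero eigenvalues = 1 spanning tree. The largest eigenvalue, 3.4142, is at most the vertex count 4.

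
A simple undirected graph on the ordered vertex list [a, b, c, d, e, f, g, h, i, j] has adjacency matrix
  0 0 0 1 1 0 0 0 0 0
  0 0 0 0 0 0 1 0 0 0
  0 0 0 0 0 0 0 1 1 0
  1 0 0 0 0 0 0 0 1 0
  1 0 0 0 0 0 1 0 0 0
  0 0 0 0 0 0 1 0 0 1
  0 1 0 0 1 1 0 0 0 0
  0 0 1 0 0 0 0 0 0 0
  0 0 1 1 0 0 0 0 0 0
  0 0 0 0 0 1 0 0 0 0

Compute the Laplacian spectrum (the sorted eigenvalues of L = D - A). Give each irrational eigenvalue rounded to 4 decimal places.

Each diagonal entry of L is the vertex degree and each off-diagonal entry is -1 where an edge is present, 0 otherwise; in the order [a, b, c, d, e, f, g, h, i, j] the diagonal is [2, 1, 2, 2, 2, 2, 3, 1, 2, 1]. The multiplicity of 0 as a Laplacian eigenvalue equals the number of connected components. The single zero eigenvalue shows the graph is connected. The eigenvalues sum to 18, which equals trace(L) = 2|E|.

[0, 0.1100, 0.4616, 0.6697, 1.2415, 2, 2.4010, 3.0579, 3.7120, 4.3463]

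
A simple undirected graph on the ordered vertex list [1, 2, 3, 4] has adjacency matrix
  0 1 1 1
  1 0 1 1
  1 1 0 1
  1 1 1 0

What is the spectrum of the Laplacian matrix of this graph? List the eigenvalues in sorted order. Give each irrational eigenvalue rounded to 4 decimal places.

[0, 4, 4, 4]

Each diagonal entry of L is the vertex degree and each off-diagonal entry is -1 where an edge is present, 0 otherwise; in the order [1, 2, 3, 4] the diagonal is [3, 3, 3, 3]. L is symmetric positive semidefinite, so every eigenvalue is real and nonnegative. The single zero eigenvalue shows the graph is connected. By the matrix-tree theorem the graph has (1/4) * product of the nonzero eigenvalues = 16 spanning trees. The largest eigenvalue, 4, is at most the vertex count 4.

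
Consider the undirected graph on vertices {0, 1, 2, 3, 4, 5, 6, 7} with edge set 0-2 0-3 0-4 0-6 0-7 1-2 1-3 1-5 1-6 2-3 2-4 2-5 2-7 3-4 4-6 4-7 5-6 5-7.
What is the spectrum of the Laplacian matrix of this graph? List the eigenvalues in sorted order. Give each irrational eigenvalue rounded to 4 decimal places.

[0, 3.0646, 3.3820, 4, 5.6180, 6, 6.4626, 7.4728]

Reading degrees in the order [0, 1, 2, 3, 4, 5, 6, 7] gives [5, 4, 6, 4, 5, 4, 4, 4]; set D = diag(5, 4, 6, 4, 5, 4, 4, 4) and form L = D - A. Since every row of L sums to 0, the all-ones vector is in the kernel and 0 is an eigenvalue. There is one zero in the spectrum, matching the 1 component. The largest eigenvalue, 7.4728, is at most the vertex count 8.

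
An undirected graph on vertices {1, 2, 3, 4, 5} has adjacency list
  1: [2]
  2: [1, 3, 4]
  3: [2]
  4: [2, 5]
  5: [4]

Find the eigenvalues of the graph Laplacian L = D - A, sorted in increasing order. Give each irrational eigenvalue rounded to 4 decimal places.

With the vertex order [1, 2, 3, 4, 5], the degrees are [1, 3, 1, 2, 1], giving D = diag(1, 3, 1, 2, 1) and L = D - A. Since every row of L sums to 0, the all-ones vector is in the kernel and 0 is an eigenvalue. There is one zero in the spectrum, matching the 1 component. By the matrix-tree theorem the graph has (1/5) * product of the nonzero eigenvalues = 1 spanning tree.

[0, 0.5188, 1, 2.3111, 4.1701]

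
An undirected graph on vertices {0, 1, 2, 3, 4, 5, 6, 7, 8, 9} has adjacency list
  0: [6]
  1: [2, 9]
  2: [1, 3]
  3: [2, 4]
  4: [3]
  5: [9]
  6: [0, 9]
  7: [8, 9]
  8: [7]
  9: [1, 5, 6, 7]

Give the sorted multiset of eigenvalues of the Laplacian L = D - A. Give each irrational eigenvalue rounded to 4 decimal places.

Reading degrees in the order [0, 1, 2, 3, 4, 5, 6, 7, 8, 9] gives [1, 2, 2, 2, 1, 1, 2, 2, 1, 4]; set D = diag(1, 2, 2, 2, 1, 1, 2, 2, 1, 4) and form L = D - A. The multiplicity of 0 as a Laplacian eigenvalue equals the number of connected components.

[0, 0.1655, 0.3820, 0.6815, 1, 2, 2.4314, 2.6180, 3.4768, 5.2448]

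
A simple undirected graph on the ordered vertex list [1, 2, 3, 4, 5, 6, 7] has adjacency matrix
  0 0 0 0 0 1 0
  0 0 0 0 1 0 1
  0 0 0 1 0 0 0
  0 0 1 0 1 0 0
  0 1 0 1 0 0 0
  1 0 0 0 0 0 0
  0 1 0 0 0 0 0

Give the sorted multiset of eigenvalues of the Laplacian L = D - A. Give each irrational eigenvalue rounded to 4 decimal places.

Reading degrees in the order [1, 2, 3, 4, 5, 6, 7] gives [1, 2, 1, 2, 2, 1, 1]; set D = diag(1, 2, 1, 2, 2, 1, 1) and form L = D - A. Since every row of L sums to 0, the all-ones vector is in the kernel and 0 is an eigenvalue. The 2 zero eigenvalues correspond to the 2 connected components.

[0, 0, 0.3820, 1.3820, 2, 2.6180, 3.6180]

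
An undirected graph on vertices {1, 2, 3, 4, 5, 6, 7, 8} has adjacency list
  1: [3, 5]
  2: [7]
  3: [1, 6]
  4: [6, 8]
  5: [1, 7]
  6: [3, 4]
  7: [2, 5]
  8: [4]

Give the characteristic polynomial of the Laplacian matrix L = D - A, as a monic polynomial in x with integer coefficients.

x^8 - 14x^7 + 78x^6 - 220x^5 + 330x^4 - 252x^3 + 84x^2 - 8x

Each diagonal entry of L is the vertex degree and each off-diagonal entry is -1 where an edge is present, 0 otherwise; in the order [1, 2, 3, 4, 5, 6, 7, 8] the diagonal is [2, 1, 2, 2, 2, 2, 2, 1]. L has integer entries, so p(x) = det(xI - L) has integer coefficients. Expanding the determinant yields x^8 - 14x^7 + 78x^6 - 220x^5 + 330x^4 - 252x^3 + 84x^2 - 8x. The coefficient of x^7 equals -trace(L) = -14, matching the sum of degrees. The eigenvalues sum to 14, which equals trace(L) = 2|E|.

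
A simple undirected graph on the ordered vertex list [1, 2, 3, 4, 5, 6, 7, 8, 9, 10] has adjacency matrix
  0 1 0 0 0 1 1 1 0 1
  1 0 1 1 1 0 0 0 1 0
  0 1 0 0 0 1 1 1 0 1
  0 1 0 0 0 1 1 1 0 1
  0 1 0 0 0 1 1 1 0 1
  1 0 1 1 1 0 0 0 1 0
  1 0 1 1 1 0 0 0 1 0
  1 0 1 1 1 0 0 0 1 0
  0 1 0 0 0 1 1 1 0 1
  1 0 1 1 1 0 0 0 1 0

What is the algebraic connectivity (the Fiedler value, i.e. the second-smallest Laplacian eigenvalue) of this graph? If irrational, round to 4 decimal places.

5

Each diagonal entry of L is the vertex degree and each off-diagonal entry is -1 where an edge is present, 0 otherwise; in the order [1, 2, 3, 4, 5, 6, 7, 8, 9, 10] the diagonal is [5, 5, 5, 5, 5, 5, 5, 5, 5, 5]. Computing the eigenvalues of L and sorting gives [0, 5, 5, 5, 5, 5, 5, 5, 5, 10]. The Fiedler value lambda_2 = 5 is strictly positive, so the graph is connected. The eigenvalues sum to 50, which equals trace(L) = 2|E|.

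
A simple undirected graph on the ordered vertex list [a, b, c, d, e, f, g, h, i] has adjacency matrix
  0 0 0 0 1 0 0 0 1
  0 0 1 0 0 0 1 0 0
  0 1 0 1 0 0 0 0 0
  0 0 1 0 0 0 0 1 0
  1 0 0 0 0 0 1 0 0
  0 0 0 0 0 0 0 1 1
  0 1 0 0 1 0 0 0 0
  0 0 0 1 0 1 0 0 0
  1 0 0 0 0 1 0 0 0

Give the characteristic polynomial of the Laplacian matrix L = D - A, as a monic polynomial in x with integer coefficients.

Each diagonal entry of L is the vertex degree and each off-diagonal entry is -1 where an edge is present, 0 otherwise; in the order [a, b, c, d, e, f, g, h, i] the diagonal is [2, 2, 2, 2, 2, 2, 2, 2, 2]. Computing det(xI - L) by cofactor expansion (or equivalently via sum-over-permutations) gives x^9 - 18x^8 + 135x^7 - 546x^6 + 1287x^5 - 1782x^4 + 1386x^3 - 540x^2 + 81x. The coefficient of x^8 equals -trace(L) = -18, matching the sum of degrees. The largest eigenvalue, 3.8794, is at most the vertex count 9.

x^9 - 18x^8 + 135x^7 - 546x^6 + 1287x^5 - 1782x^4 + 1386x^3 - 540x^2 + 81x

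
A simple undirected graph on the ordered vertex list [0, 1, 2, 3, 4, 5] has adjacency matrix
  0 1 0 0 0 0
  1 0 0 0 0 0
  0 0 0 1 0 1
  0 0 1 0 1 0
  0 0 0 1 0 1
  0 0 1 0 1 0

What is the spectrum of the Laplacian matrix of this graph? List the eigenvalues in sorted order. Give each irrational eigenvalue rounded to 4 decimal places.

[0, 0, 2, 2, 2, 4]

With the vertex order [0, 1, 2, 3, 4, 5], the degrees are [1, 1, 2, 2, 2, 2], giving D = diag(1, 1, 2, 2, 2, 2) and L = D - A. Since every row of L sums to 0, the all-ones vector is in the kernel and 0 is an eigenvalue. The 2 zero eigenvalues correspond to the 2 connected components.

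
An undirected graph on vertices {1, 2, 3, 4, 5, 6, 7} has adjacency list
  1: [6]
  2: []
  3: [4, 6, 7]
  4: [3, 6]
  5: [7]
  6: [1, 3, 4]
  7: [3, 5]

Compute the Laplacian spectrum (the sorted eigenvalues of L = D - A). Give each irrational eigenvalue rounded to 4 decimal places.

[0, 0, 0.4131, 1.1369, 2.3595, 3.6977, 4.3928]

Reading degrees in the order [1, 2, 3, 4, 5, 6, 7] gives [1, 0, 3, 2, 1, 3, 2]; set D = diag(1, 0, 3, 2, 1, 3, 2) and form L = D - A. The multiplicity of 0 as a Laplacian eigenvalue equals the number of connected components. The 2 zero eigenvalues correspond to the 2 connected components.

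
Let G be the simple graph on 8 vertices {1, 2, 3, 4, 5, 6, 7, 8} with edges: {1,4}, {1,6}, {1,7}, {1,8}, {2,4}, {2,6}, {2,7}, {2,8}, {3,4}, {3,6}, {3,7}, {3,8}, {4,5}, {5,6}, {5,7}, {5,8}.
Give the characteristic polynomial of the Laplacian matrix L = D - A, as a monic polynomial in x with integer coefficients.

x^8 - 32x^7 + 432x^6 - 3200x^5 + 14080x^4 - 36864x^3 + 53248x^2 - 32768x

Each diagonal entry of L is the vertex degree and each off-diagonal entry is -1 where an edge is present, 0 otherwise; in the order [1, 2, 3, 4, 5, 6, 7, 8] the diagonal is [4, 4, 4, 4, 4, 4, 4, 4]. L has integer entries, so p(x) = det(xI - L) has integer coefficients. Expanding the determinant yields x^8 - 32x^7 + 432x^6 - 3200x^5 + 14080x^4 - 36864x^3 + 53248x^2 - 32768x. Since p(0) = det(-L) = 0, x divides p(x). The eigenvalues sum to 32, which equals trace(L) = 2|E|.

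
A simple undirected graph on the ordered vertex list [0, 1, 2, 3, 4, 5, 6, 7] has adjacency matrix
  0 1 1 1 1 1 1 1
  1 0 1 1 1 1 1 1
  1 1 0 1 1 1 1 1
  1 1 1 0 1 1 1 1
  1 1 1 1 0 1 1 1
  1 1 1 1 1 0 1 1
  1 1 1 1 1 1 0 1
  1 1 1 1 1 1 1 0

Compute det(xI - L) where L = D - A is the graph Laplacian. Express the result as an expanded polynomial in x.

x^8 - 56x^7 + 1344x^6 - 17920x^5 + 143360x^4 - 688128x^3 + 1835008x^2 - 2097152x

Each diagonal entry of L is the vertex degree and each off-diagonal entry is -1 where an edge is present, 0 otherwise; in the order [0, 1, 2, 3, 4, 5, 6, 7] the diagonal is [7, 7, 7, 7, 7, 7, 7, 7]. L has integer entries, so p(x) = det(xI - L) has integer coefficients. Expanding the determinant yields x^8 - 56x^7 + 1344x^6 - 17920x^5 + 143360x^4 - 688128x^3 + 1835008x^2 - 2097152x. The constant term is 0 because L is singular (the all-ones vector lies in its kernel). The eigenvalues sum to 56, which equals trace(L) = 2|E|.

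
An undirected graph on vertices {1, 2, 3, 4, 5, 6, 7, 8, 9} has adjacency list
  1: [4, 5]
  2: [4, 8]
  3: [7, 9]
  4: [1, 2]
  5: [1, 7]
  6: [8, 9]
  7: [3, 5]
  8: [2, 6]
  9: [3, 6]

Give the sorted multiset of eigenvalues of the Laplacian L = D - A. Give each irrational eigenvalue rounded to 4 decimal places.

[0, 0.4679, 0.4679, 1.6527, 1.6527, 3, 3, 3.8794, 3.8794]

With the vertex order [1, 2, 3, 4, 5, 6, 7, 8, 9], the degrees are [2, 2, 2, 2, 2, 2, 2, 2, 2], giving D = diag(2, 2, 2, 2, 2, 2, 2, 2, 2) and L = D - A. Diagonalising L (or applying a numerical eigensolver to the 9x9 matrix) gives the spectrum above. There is one zero in the spectrum, matching the 1 component. By the matrix-tree theorem the graph has (1/9) * product of the nonzero eigenvalues = 9 spanning trees.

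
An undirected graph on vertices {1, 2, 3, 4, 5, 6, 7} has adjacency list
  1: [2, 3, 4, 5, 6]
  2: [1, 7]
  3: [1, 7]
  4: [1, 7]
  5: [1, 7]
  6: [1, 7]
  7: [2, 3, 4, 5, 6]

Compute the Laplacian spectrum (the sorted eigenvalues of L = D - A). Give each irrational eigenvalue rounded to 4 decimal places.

Each diagonal entry of L is the vertex degree and each off-diagonal entry is -1 where an edge is present, 0 otherwise; in the order [1, 2, 3, 4, 5, 6, 7] the diagonal is [5, 2, 2, 2, 2, 2, 5]. The multiplicity of 0 as a Laplacian eigenvalue equals the number of connected components. The single zero eigenvalue shows the graph is connected. The eigenvalues sum to 20, which equals trace(L) = 2|E|.

[0, 2, 2, 2, 2, 5, 7]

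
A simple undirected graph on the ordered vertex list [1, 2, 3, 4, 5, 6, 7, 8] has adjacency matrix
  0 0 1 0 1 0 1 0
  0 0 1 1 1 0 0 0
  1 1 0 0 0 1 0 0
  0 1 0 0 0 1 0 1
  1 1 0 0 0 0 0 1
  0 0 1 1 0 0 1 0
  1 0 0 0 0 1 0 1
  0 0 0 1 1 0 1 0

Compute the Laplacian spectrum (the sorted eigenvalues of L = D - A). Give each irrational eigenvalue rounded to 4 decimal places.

[0, 2, 2, 2, 4, 4, 4, 6]

Reading degrees in the order [1, 2, 3, 4, 5, 6, 7, 8] gives [3, 3, 3, 3, 3, 3, 3, 3]; set D = diag(3, 3, 3, 3, 3, 3, 3, 3) and form L = D - A. Since every row of L sums to 0, the all-ones vector is in the kernel and 0 is an eigenvalue. The single zero eigenvalue shows the graph is connected. The eigenvalues sum to 24, which equals trace(L) = 2|E|.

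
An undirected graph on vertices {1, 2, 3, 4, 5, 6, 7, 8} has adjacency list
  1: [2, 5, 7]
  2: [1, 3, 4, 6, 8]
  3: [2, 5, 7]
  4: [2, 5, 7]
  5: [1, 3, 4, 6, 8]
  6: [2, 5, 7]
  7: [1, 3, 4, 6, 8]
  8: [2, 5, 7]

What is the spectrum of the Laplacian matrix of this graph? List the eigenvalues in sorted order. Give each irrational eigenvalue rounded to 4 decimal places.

[0, 3, 3, 3, 3, 5, 5, 8]

With the vertex order [1, 2, 3, 4, 5, 6, 7, 8], the degrees are [3, 5, 3, 3, 5, 3, 5, 3], giving D = diag(3, 5, 3, 3, 5, 3, 5, 3) and L = D - A. L is symmetric positive semidefinite, so every eigenvalue is real and nonnegative. The single zero eigenvalue shows the graph is connected. The eigenvalues sum to 30, which equals trace(L) = 2|E|.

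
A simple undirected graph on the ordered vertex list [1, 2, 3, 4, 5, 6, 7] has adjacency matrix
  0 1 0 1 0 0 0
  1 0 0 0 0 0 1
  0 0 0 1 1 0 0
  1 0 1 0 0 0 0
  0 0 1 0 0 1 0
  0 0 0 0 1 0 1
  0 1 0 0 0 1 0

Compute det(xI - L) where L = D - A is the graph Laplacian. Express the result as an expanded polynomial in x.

Reading degrees in the order [1, 2, 3, 4, 5, 6, 7] gives [2, 2, 2, 2, 2, 2, 2]; set D = diag(2, 2, 2, 2, 2, 2, 2) and form L = D - A. L has integer entries, so p(x) = det(xI - L) has integer coefficients. Expanding the determinant yields x^7 - 14x^6 + 77x^5 - 210x^4 + 294x^3 - 196x^2 + 49x. The constant term is 0 because L is singular (the all-ones vector lies in its kernel).

x^7 - 14x^6 + 77x^5 - 210x^4 + 294x^3 - 196x^2 + 49x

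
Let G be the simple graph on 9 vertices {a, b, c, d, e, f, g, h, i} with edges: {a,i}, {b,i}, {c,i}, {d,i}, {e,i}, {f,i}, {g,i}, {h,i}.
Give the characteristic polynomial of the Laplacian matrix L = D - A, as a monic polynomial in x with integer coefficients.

Each diagonal entry of L is the vertex degree and each off-diagonal entry is -1 where an edge is present, 0 otherwise; in the order [a, b, c, d, e, f, g, h, i] the diagonal is [1, 1, 1, 1, 1, 1, 1, 1, 8]. The eigenvalues of L are [0, 1, 1, 1, 1, 1, 1, 1, 9]; the characteristic polynomial is the product of (x - lambda_i), which multiplies out to x^9 - 16x^8 + 84x^7 - 224x^6 + 350x^5 - 336x^4 + 196x^3 - 64x^2 + 9x. Since p(0) = det(-L) = 0, x divides p(x). By the matrix-tree theorem the graph has (1/9) * product of the nonzero eigenvalues = 1 spanning tree.

x^9 - 16x^8 + 84x^7 - 224x^6 + 350x^5 - 336x^4 + 196x^3 - 64x^2 + 9x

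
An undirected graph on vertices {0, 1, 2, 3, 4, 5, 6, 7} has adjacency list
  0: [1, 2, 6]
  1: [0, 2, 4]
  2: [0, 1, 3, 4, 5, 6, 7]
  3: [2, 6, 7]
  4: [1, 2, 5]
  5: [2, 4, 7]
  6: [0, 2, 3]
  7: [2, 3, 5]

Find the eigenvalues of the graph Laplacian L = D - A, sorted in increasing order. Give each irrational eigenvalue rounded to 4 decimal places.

Each diagonal entry of L is the vertex degree and each off-diagonal entry is -1 where an edge is present, 0 otherwise; in the order [0, 1, 2, 3, 4, 5, 6, 7] the diagonal is [3, 3, 7, 3, 3, 3, 3, 3]. Since every row of L sums to 0, the all-ones vector is in the kernel and 0 is an eigenvalue. The single zero eigenvalue shows the graph is connected. The eigenvalues sum to 28, which equals trace(L) = 2|E|. There is one zero in the spectrum, matching the 1 component.

[0, 1.7530, 1.7530, 3.4450, 3.4450, 4.8019, 4.8019, 8]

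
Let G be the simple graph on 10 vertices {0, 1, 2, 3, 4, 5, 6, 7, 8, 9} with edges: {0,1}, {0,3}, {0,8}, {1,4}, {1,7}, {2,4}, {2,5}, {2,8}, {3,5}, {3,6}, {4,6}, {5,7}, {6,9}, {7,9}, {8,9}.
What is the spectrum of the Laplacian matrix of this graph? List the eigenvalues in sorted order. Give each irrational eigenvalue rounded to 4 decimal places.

With the vertex order [0, 1, 2, 3, 4, 5, 6, 7, 8, 9], the degrees are [3, 3, 3, 3, 3, 3, 3, 3, 3, 3], giving D = diag(3, 3, 3, 3, 3, 3, 3, 3, 3, 3) and L = D - A. The multiplicity of 0 as a Laplacian eigenvalue equals the number of connected components. The single zero eigenvalue shows the graph is connected. The largest eigenvalue, 5, is at most the vertex count 10.

[0, 2, 2, 2, 2, 2, 5, 5, 5, 5]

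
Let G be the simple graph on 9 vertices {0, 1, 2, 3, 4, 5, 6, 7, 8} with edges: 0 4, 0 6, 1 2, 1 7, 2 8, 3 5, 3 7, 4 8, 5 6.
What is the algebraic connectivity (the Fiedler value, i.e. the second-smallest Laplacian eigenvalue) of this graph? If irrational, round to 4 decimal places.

0.4679

With the vertex order [0, 1, 2, 3, 4, 5, 6, 7, 8], the degrees are [2, 2, 2, 2, 2, 2, 2, 2, 2], giving D = diag(2, 2, 2, 2, 2, 2, 2, 2, 2) and L = D - A. The sorted Laplacian eigenvalues are [0, 0.4679, 0.4679, 1.6527, 1.6527, 3, 3, 3.8794, 3.8794]; the algebraic connectivity is the second entry, 0.4679. The eigenvalues sum to 18, which equals trace(L) = 2|E|.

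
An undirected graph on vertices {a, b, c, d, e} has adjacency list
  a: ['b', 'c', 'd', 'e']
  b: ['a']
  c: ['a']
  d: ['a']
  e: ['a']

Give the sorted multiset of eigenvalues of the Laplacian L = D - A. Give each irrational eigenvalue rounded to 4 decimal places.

[0, 1, 1, 1, 5]

Reading degrees in the order [a, b, c, d, e] gives [4, 1, 1, 1, 1]; set D = diag(4, 1, 1, 1, 1) and form L = D - A. L is symmetric positive semidefinite, so every eigenvalue is real and nonnegative. There is one zero in the spectrum, matching the 1 component.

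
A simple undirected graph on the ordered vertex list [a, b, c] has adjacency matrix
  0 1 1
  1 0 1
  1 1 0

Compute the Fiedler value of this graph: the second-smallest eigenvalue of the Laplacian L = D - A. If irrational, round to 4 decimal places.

3

Each diagonal entry of L is the vertex degree and each off-diagonal entry is -1 where an edge is present, 0 otherwise; in the order [a, b, c] the diagonal is [2, 2, 2]. The sorted Laplacian eigenvalues are [0, 3, 3]; the algebraic connectivity is the second entry, 3.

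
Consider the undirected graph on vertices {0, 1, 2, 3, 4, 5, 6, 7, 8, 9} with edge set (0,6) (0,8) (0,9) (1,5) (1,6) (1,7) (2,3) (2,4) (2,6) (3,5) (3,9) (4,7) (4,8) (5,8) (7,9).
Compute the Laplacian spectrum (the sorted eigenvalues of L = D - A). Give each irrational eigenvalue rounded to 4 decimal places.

Each diagonal entry of L is the vertex degree and each off-diagonal entry is -1 where an edge is present, 0 otherwise; in the order [0, 1, 2, 3, 4, 5, 6, 7, 8, 9] the diagonal is [3, 3, 3, 3, 3, 3, 3, 3, 3, 3]. Since every row of L sums to 0, the all-ones vector is in the kernel and 0 is an eigenvalue. The single zero eigenvalue shows the graph is connected. The largest eigenvalue, 5, is at most the vertex count 10.

[0, 2, 2, 2, 2, 2, 5, 5, 5, 5]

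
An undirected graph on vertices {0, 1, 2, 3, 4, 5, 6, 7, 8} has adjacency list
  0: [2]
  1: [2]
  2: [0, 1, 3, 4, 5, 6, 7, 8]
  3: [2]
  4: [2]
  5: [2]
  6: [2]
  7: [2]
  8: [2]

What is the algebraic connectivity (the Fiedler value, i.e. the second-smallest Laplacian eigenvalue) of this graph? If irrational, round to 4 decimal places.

With the vertex order [0, 1, 2, 3, 4, 5, 6, 7, 8], the degrees are [1, 1, 8, 1, 1, 1, 1, 1, 1], giving D = diag(1, 1, 8, 1, 1, 1, 1, 1, 1) and L = D - A. Computing the eigenvalues of L and sorting gives [0, 1, 1, 1, 1, 1, 1, 1, 9]. The Fiedler value lambda_2 = 1 is strictly positive, so the graph is connected.

1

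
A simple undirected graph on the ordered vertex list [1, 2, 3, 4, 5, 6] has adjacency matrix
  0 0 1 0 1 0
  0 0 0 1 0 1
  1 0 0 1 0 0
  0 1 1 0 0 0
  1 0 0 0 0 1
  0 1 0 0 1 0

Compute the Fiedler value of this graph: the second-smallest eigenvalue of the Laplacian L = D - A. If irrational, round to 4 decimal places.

With the vertex order [1, 2, 3, 4, 5, 6], the degrees are [2, 2, 2, 2, 2, 2], giving D = diag(2, 2, 2, 2, 2, 2) and L = D - A. The smallest Laplacian eigenvalue is always 0. The next one, lambda_2 = 1, measures how hard the graph is to disconnect: larger values mean better connectivity. By the matrix-tree theorem the graph has (1/6) * product of the nonzero eigenvalues = 6 spanning trees.

1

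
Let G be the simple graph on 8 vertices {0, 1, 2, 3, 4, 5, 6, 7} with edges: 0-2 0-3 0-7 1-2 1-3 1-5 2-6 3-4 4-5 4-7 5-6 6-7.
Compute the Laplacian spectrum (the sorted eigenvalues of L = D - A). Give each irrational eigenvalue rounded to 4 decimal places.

[0, 2, 2, 2, 4, 4, 4, 6]

With the vertex order [0, 1, 2, 3, 4, 5, 6, 7], the degrees are [3, 3, 3, 3, 3, 3, 3, 3], giving D = diag(3, 3, 3, 3, 3, 3, 3, 3) and L = D - A. Since every row of L sums to 0, the all-ones vector is in the kernel and 0 is an eigenvalue.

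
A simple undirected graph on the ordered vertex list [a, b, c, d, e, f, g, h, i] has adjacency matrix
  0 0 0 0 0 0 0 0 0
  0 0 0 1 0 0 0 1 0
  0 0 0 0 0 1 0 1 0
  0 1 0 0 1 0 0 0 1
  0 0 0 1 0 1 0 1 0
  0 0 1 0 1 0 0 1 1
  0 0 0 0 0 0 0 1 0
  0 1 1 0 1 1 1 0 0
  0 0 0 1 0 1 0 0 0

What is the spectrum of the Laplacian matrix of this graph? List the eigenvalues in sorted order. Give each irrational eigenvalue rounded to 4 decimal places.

With the vertex order [a, b, c, d, e, f, g, h, i], the degrees are [0, 2, 2, 3, 3, 4, 1, 5, 2], giving D = diag(0, 2, 2, 3, 3, 4, 1, 5, 2) and L = D - A. L is symmetric positive semidefinite, so every eigenvalue is real and nonnegative. The 2 zero eigenvalues correspond to the 2 connected components. The largest eigenvalue, 6.1911, is at most the vertex count 9.

[0, 0, 0.8588, 1.4563, 1.7809, 2.5992, 3.7337, 5.3800, 6.1911]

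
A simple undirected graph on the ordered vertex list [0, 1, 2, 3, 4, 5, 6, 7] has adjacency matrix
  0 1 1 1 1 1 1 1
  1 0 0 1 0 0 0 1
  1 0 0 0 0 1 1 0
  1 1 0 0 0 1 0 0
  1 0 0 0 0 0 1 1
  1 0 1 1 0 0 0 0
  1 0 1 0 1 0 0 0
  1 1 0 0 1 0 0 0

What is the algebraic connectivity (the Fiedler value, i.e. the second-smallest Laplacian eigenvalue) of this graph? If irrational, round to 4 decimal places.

1.7530

Reading degrees in the order [0, 1, 2, 3, 4, 5, 6, 7] gives [7, 3, 3, 3, 3, 3, 3, 3]; set D = diag(7, 3, 3, 3, 3, 3, 3, 3) and form L = D - A. The smallest Laplacian eigenvalue is always 0. The next one, lambda_2 = 1.7530, measures how hard the graph is to disconnect: larger values mean better connectivity.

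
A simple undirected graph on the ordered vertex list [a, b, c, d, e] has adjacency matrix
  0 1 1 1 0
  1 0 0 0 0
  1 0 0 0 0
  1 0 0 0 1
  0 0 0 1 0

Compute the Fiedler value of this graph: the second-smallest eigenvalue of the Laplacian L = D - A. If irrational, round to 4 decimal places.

With the vertex order [a, b, c, d, e], the degrees are [3, 1, 1, 2, 1], giving D = diag(3, 1, 1, 2, 1) and L = D - A. The sorted Laplacian eigenvalues are [0, 0.5188, 1, 2.3111, 4.1701]; the algebraic connectivity is the second entry, 0.5188. The largest eigenvalue, 4.1701, is at most the vertex count 5.

0.5188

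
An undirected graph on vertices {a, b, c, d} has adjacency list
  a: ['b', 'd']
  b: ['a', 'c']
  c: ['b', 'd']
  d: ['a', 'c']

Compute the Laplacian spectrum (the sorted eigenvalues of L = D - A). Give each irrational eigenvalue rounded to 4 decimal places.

Each diagonal entry of L is the vertex degree and each off-diagonal entry is -1 where an edge is present, 0 otherwise; in the order [a, b, c, d] the diagonal is [2, 2, 2, 2]. The multiplicity of 0 as a Laplacian eigenvalue equals the number of connected components. The largest eigenvalue, 4, is at most the vertex count 4. The eigenvalues sum to 8, which equals trace(L) = 2|E|.

[0, 2, 2, 4]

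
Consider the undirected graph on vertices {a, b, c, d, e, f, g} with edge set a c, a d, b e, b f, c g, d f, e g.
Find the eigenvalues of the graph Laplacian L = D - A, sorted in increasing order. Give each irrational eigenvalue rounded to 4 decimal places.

Reading degrees in the order [a, b, c, d, e, f, g] gives [2, 2, 2, 2, 2, 2, 2]; set D = diag(2, 2, 2, 2, 2, 2, 2) and form L = D - A. Diagonalising L (or applying a numerical eigensolver to the 7x7 matrix) gives the spectrum above.

[0, 0.7530, 0.7530, 2.4450, 2.4450, 3.8019, 3.8019]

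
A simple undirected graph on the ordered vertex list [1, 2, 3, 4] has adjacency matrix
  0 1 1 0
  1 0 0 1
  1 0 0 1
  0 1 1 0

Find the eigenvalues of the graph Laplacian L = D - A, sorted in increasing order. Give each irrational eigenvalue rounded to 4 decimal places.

Reading degrees in the order [1, 2, 3, 4] gives [2, 2, 2, 2]; set D = diag(2, 2, 2, 2) and form L = D - A. L is symmetric positive semidefinite, so every eigenvalue is real and nonnegative. The single zero eigenvalue shows the graph is connected. There is one zero in the spectrum, matching the 1 component.

[0, 2, 2, 4]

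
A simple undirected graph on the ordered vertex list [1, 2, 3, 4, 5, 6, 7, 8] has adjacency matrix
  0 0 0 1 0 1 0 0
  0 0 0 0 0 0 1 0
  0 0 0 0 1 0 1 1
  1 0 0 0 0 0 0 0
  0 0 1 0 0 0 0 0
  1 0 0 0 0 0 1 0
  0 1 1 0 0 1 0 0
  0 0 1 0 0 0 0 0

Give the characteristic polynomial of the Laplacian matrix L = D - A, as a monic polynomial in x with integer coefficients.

x^8 - 14x^7 + 76x^6 - 204x^5 + 287x^4 - 208x^3 + 70x^2 - 8x

With the vertex order [1, 2, 3, 4, 5, 6, 7, 8], the degrees are [2, 1, 3, 1, 1, 2, 3, 1], giving D = diag(2, 1, 3, 1, 1, 2, 3, 1) and L = D - A. Computing det(xI - L) by cofactor expansion (or equivalently via sum-over-permutations) gives x^8 - 14x^7 + 76x^6 - 204x^5 + 287x^4 - 208x^3 + 70x^2 - 8x. The coefficient of x^7 equals -trace(L) = -14, matching the sum of degrees. The largest eigenvalue, 4.6412, is at most the vertex count 8.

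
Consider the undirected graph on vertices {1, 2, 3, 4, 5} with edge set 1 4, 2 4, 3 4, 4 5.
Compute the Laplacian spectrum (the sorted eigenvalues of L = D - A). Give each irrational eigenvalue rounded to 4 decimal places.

[0, 1, 1, 1, 5]

With the vertex order [1, 2, 3, 4, 5], the degrees are [1, 1, 1, 4, 1], giving D = diag(1, 1, 1, 4, 1) and L = D - A. L is symmetric positive semidefinite, so every eigenvalue is real and nonnegative. The single zero eigenvalue shows the graph is connected. By the matrix-tree theorem the graph has (1/5) * product of the nonzero eigenvalues = 1 spanning tree. The largest eigenvalue, 5, is at most the vertex count 5.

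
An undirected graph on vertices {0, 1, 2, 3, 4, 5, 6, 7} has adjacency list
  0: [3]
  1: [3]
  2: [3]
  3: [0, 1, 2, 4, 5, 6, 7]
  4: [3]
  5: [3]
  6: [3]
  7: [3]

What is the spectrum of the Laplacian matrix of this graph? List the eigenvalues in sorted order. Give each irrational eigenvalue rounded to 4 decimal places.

[0, 1, 1, 1, 1, 1, 1, 8]

Reading degrees in the order [0, 1, 2, 3, 4, 5, 6, 7] gives [1, 1, 1, 7, 1, 1, 1, 1]; set D = diag(1, 1, 1, 7, 1, 1, 1, 1) and form L = D - A. Since every row of L sums to 0, the all-ones vector is in the kernel and 0 is an eigenvalue. There is one zero in the spectrum, matching the 1 component. The eigenvalues sum to 14, which equals trace(L) = 2|E|.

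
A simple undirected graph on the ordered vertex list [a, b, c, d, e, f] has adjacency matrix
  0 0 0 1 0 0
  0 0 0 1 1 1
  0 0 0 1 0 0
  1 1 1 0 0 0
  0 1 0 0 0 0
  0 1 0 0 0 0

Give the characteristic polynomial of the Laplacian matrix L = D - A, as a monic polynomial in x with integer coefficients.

With the vertex order [a, b, c, d, e, f], the degrees are [1, 3, 1, 3, 1, 1], giving D = diag(1, 3, 1, 3, 1, 1) and L = D - A. L has integer entries, so p(x) = det(xI - L) has integer coefficients. Expanding the determinant yields x^6 - 10x^5 + 34x^4 - 48x^3 + 29x^2 - 6x. Since p(0) = det(-L) = 0, x divides p(x). By the matrix-tree theorem the graph has (1/6) * product of the nonzero eigenvalues = 1 spanning tree. The largest eigenvalue, 4.5616, is at most the vertex count 6.

x^6 - 10x^5 + 34x^4 - 48x^3 + 29x^2 - 6x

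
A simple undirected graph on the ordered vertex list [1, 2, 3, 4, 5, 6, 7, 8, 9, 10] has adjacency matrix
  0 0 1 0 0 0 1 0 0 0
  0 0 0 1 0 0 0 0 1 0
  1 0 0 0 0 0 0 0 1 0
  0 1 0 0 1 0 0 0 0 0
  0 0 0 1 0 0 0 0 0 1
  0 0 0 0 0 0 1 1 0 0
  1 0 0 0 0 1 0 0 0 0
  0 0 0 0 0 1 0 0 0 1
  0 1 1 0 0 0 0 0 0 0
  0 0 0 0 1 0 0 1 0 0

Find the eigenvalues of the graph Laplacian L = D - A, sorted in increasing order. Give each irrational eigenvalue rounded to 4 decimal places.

With the vertex order [1, 2, 3, 4, 5, 6, 7, 8, 9, 10], the degrees are [2, 2, 2, 2, 2, 2, 2, 2, 2, 2], giving D = diag(2, 2, 2, 2, 2, 2, 2, 2, 2, 2) and L = D - A. The multiplicity of 0 as a Laplacian eigenvalue equals the number of connected components. The single zero eigenvalue shows the graph is connected.

[0, 0.3820, 0.3820, 1.3820, 1.3820, 2.6180, 2.6180, 3.6180, 3.6180, 4]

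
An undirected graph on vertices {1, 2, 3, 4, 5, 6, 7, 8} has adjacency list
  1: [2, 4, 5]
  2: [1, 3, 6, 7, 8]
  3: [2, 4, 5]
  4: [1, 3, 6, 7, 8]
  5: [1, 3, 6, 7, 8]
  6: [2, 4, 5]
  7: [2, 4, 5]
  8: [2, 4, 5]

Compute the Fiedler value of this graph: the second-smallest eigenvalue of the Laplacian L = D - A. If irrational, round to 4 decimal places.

3

Each diagonal entry of L is the vertex degree and each off-diagonal entry is -1 where an edge is present, 0 otherwise; in the order [1, 2, 3, 4, 5, 6, 7, 8] the diagonal is [3, 5, 3, 5, 5, 3, 3, 3]. The sorted Laplacian eigenvalues are [0, 3, 3, 3, 3, 5, 5, 8]; the algebraic connectivity is the second entry, 3. By the matrix-tree theorem the graph has (1/8) * product of the nonzero eigenvalues = 2025 spanning trees.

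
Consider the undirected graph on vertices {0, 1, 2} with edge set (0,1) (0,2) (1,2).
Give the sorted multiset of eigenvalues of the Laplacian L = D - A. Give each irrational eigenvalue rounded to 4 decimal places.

Each diagonal entry of L is the vertex degree and each off-diagonal entry is -1 where an edge is present, 0 otherwise; in the order [0, 1, 2] the diagonal is [2, 2, 2]. The multiplicity of 0 as a Laplacian eigenvalue equals the number of connected components. The single zero eigenvalue shows the graph is connected. The eigenvalues sum to 6, which equals trace(L) = 2|E|.

[0, 3, 3]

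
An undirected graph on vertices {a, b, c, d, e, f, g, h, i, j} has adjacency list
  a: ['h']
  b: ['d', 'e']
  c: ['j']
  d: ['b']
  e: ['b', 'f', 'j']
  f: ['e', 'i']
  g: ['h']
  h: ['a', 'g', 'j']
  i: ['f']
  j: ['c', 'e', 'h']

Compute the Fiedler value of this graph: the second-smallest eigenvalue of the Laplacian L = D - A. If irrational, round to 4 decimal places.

0.1920

Reading degrees in the order [a, b, c, d, e, f, g, h, i, j] gives [1, 2, 1, 1, 3, 2, 1, 3, 1, 3]; set D = diag(1, 2, 1, 1, 3, 2, 1, 3, 1, 3) and form L = D - A. The sorted Laplacian eigenvalues are [0, 0.1920, 0.3820, 0.6047, 1, 1.6249, 2.6180, 2.7557, 3.9407, 4.8821]; the algebraic connectivity is the second entry, 0.1920. By the matrix-tree theorem the graph has (1/10) * product of the nonzero eigenvalues = 1 spanning tree.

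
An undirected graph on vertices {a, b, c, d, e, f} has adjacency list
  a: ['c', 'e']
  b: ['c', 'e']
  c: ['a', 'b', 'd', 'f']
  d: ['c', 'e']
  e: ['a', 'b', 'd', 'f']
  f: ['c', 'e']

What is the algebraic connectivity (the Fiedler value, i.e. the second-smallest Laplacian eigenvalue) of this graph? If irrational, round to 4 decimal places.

2

Each diagonal entry of L is the vertex degree and each off-diagonal entry is -1 where an edge is present, 0 otherwise; in the order [a, b, c, d, e, f] the diagonal is [2, 2, 4, 2, 4, 2]. The smallest Laplacian eigenvalue is always 0. The next one, lambda_2 = 2, measures how hard the graph is to disconnect: larger values mean better connectivity. There is one zero in the spectrum, matching the 1 component. By the matrix-tree theorem the graph has (1/6) * product of the nonzero eigenvalues = 32 spanning trees.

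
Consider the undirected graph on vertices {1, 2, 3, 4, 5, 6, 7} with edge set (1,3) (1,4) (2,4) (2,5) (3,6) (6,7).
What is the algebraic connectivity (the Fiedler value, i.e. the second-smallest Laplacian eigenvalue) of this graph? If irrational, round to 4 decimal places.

0.1981

Each diagonal entry of L is the vertex degree and each off-diagonal entry is -1 where an edge is present, 0 otherwise; in the order [1, 2, 3, 4, 5, 6, 7] the diagonal is [2, 2, 2, 2, 1, 2, 1]. The smallest Laplacian eigenvalue is always 0. The next one, lambda_2 = 0.1981, measures how hard the graph is to disconnect: larger values mean better connectivity. The largest eigenvalue, 3.8019, is at most the vertex count 7. There is one zero in the spectrum, matching the 1 component.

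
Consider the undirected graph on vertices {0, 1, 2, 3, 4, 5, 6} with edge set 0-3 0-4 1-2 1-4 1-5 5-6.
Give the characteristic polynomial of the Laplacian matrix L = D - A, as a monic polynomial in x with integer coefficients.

Reading degrees in the order [0, 1, 2, 3, 4, 5, 6] gives [2, 3, 1, 1, 2, 2, 1]; set D = diag(2, 3, 1, 1, 2, 2, 1) and form L = D - A. L has integer entries, so p(x) = det(xI - L) has integer coefficients. Expanding the determinant yields x^7 - 12x^6 + 54x^5 - 114x^4 + 115x^3 - 50x^2 + 7x. The coefficient of x^6 equals -trace(L) = -12, matching the sum of degrees. There is one zero in the spectrum, matching the 1 component. The eigenvalues sum to 12, which equals trace(L) = 2|E|.

x^7 - 12x^6 + 54x^5 - 114x^4 + 115x^3 - 50x^2 + 7x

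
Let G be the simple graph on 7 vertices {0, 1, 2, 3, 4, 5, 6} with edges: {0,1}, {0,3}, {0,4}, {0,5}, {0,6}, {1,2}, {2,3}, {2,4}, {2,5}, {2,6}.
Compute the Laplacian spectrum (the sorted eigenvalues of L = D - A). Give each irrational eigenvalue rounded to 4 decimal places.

[0, 2, 2, 2, 2, 5, 7]

With the vertex order [0, 1, 2, 3, 4, 5, 6], the degrees are [5, 2, 5, 2, 2, 2, 2], giving D = diag(5, 2, 5, 2, 2, 2, 2) and L = D - A. Diagonalising L (or applying a numerical eigensolver to the 7x7 matrix) gives the spectrum above. There is one zero in the spectrum, matching the 1 component. The eigenvalues sum to 20, which equals trace(L) = 2|E|.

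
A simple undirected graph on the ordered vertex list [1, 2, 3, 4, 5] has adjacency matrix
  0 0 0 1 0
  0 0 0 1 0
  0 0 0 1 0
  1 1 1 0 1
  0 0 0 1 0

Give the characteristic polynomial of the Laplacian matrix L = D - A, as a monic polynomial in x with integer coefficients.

With the vertex order [1, 2, 3, 4, 5], the degrees are [1, 1, 1, 4, 1], giving D = diag(1, 1, 1, 4, 1) and L = D - A. The eigenvalues of L are [0, 1, 1, 1, 5]; the characteristic polynomial is the product of (x - lambda_i), which multiplies out to x^5 - 8x^4 + 18x^3 - 16x^2 + 5x. The coefficient of x^4 equals -trace(L) = -8, matching the sum of degrees. By the matrix-tree theorem the graph has (1/5) * product of the nonzero eigenvalues = 1 spanning tree.

x^5 - 8x^4 + 18x^3 - 16x^2 + 5x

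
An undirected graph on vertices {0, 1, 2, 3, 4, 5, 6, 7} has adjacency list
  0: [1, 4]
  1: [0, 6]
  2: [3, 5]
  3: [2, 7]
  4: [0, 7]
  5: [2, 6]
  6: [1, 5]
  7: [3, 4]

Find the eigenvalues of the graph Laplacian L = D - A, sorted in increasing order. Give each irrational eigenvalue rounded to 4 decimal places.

Each diagonal entry of L is the vertex degree and each off-diagonal entry is -1 where an edge is present, 0 otherwise; in the order [0, 1, 2, 3, 4, 5, 6, 7] the diagonal is [2, 2, 2, 2, 2, 2, 2, 2]. L is symmetric positive semidefinite, so every eigenvalue is real and nonnegative. The single zero eigenvalue shows the graph is connected.

[0, 0.5858, 0.5858, 2, 2, 3.4142, 3.4142, 4]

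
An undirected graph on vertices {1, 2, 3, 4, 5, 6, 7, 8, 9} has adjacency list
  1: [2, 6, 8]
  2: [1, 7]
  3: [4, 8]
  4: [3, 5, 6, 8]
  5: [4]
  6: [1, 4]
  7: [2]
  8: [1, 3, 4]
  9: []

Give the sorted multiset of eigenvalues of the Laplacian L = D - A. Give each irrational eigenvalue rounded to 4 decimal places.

[0, 0, 0.3432, 1, 1.5274, 2.2725, 3.2378, 4.2444, 5.3746]

With the vertex order [1, 2, 3, 4, 5, 6, 7, 8, 9], the degrees are [3, 2, 2, 4, 1, 2, 1, 3, 0], giving D = diag(3, 2, 2, 4, 1, 2, 1, 3, 0) and L = D - A. Diagonalising L (or applying a numerical eigensolver to the 9x9 matrix) gives the spectrum above. The 2 zero eigenvalues correspond to the 2 connected components.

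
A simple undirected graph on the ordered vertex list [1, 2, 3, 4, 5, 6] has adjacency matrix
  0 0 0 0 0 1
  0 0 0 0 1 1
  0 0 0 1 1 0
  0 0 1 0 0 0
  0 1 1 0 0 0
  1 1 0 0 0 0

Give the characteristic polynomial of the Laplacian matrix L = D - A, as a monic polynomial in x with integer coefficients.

x^6 - 10x^5 + 36x^4 - 56x^3 + 35x^2 - 6x

Each diagonal entry of L is the vertex degree and each off-diagonal entry is -1 where an edge is present, 0 otherwise; in the order [1, 2, 3, 4, 5, 6] the diagonal is [1, 2, 2, 1, 2, 2]. L has integer entries, so p(x) = det(xI - L) has integer coefficients. Expanding the determinant yields x^6 - 10x^5 + 36x^4 - 56x^3 + 35x^2 - 6x. The constant term is 0 because L is singular (the all-ones vector lies in its kernel). The eigenvalues sum to 10, which equals trace(L) = 2|E|.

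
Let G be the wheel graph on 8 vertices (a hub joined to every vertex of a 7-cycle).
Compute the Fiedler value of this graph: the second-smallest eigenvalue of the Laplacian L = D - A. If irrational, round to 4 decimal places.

The graph has 8 vertices and degree multiset [7, 3, 3, 3, 3, 3, 3, 3]; D is the diagonal matrix of degrees and L = D - A. The smallest Laplacian eigenvalue is always 0. The next one, lambda_2 = 1.7530, measures how hard the graph is to disconnect: larger values mean better connectivity. The eigenvalues sum to 28, which equals trace(L) = 2|E|. The largest eigenvalue, 8, is at most the vertex count 8.

1.7530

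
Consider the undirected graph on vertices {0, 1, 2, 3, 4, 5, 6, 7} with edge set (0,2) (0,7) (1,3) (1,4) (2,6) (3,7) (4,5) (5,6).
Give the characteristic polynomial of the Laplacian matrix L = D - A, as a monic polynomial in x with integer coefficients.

x^8 - 16x^7 + 104x^6 - 352x^5 + 660x^4 - 672x^3 + 336x^2 - 64x

Reading degrees in the order [0, 1, 2, 3, 4, 5, 6, 7] gives [2, 2, 2, 2, 2, 2, 2, 2]; set D = diag(2, 2, 2, 2, 2, 2, 2, 2) and form L = D - A. L has integer entries, so p(x) = det(xI - L) has integer coefficients. Expanding the determinant yields x^8 - 16x^7 + 104x^6 - 352x^5 + 660x^4 - 672x^3 + 336x^2 - 64x. The constant term is 0 because L is singular (the all-ones vector lies in its kernel).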